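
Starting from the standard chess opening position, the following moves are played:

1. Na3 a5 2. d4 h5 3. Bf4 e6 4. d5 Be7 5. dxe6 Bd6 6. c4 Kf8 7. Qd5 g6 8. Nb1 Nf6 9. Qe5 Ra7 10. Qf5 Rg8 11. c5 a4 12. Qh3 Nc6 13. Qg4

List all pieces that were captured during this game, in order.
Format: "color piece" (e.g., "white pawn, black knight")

Tracking captures:
  dxe6: captured black pawn

black pawn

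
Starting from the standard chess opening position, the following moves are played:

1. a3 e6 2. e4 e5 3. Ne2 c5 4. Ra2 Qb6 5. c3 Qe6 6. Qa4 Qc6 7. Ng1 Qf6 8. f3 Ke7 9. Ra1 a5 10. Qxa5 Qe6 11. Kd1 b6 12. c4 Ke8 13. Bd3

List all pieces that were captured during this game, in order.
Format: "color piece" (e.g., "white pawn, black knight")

Tracking captures:
  Qxa5: captured black pawn

black pawn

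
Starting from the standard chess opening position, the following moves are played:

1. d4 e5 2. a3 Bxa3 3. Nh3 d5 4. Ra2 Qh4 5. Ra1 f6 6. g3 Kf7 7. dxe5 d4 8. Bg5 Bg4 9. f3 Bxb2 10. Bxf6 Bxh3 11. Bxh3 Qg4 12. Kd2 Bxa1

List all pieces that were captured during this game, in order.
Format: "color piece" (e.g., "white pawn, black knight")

Tracking captures:
  Bxa3: captured white pawn
  dxe5: captured black pawn
  Bxb2: captured white pawn
  Bxf6: captured black pawn
  Bxh3: captured white knight
  Bxh3: captured black bishop
  Bxa1: captured white rook

white pawn, black pawn, white pawn, black pawn, white knight, black bishop, white rook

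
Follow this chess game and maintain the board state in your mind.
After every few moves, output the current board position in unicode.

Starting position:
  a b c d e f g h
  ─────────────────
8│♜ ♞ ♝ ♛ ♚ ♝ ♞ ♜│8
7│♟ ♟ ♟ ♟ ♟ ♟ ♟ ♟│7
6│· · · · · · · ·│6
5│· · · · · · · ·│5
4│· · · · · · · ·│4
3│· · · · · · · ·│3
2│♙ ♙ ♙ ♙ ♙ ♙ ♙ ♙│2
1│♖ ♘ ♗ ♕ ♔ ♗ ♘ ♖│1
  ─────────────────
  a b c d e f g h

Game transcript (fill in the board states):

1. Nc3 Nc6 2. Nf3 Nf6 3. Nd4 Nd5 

  a b c d e f g h
  ─────────────────
8│♜ · ♝ ♛ ♚ ♝ · ♜│8
7│♟ ♟ ♟ ♟ ♟ ♟ ♟ ♟│7
6│· · ♞ · · · · ·│6
5│· · · ♞ · · · ·│5
4│· · · ♘ · · · ·│4
3│· · ♘ · · · · ·│3
2│♙ ♙ ♙ ♙ ♙ ♙ ♙ ♙│2
1│♖ · ♗ ♕ ♔ ♗ · ♖│1
  ─────────────────
  a b c d e f g h

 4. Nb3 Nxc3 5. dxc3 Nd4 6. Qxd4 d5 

  a b c d e f g h
  ─────────────────
8│♜ · ♝ ♛ ♚ ♝ · ♜│8
7│♟ ♟ ♟ · ♟ ♟ ♟ ♟│7
6│· · · · · · · ·│6
5│· · · ♟ · · · ·│5
4│· · · ♕ · · · ·│4
3│· ♘ ♙ · · · · ·│3
2│♙ ♙ ♙ · ♙ ♙ ♙ ♙│2
1│♖ · ♗ · ♔ ♗ · ♖│1
  ─────────────────
  a b c d e f g h

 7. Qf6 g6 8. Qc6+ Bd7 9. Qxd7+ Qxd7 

  a b c d e f g h
  ─────────────────
8│♜ · · · ♚ ♝ · ♜│8
7│♟ ♟ ♟ ♛ ♟ ♟ · ♟│7
6│· · · · · · ♟ ·│6
5│· · · ♟ · · · ·│5
4│· · · · · · · ·│4
3│· ♘ ♙ · · · · ·│3
2│♙ ♙ ♙ · ♙ ♙ ♙ ♙│2
1│♖ · ♗ · ♔ ♗ · ♖│1
  ─────────────────
  a b c d e f g h

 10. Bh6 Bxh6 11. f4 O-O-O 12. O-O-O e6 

  a b c d e f g h
  ─────────────────
8│· · ♚ ♜ · · · ♜│8
7│♟ ♟ ♟ ♛ · ♟ · ♟│7
6│· · · · ♟ · ♟ ♝│6
5│· · · ♟ · · · ·│5
4│· · · · · ♙ · ·│4
3│· ♘ ♙ · · · · ·│3
2│♙ ♙ ♙ · ♙ · ♙ ♙│2
1│· · ♔ ♖ · ♗ · ♖│1
  ─────────────────
  a b c d e f g h



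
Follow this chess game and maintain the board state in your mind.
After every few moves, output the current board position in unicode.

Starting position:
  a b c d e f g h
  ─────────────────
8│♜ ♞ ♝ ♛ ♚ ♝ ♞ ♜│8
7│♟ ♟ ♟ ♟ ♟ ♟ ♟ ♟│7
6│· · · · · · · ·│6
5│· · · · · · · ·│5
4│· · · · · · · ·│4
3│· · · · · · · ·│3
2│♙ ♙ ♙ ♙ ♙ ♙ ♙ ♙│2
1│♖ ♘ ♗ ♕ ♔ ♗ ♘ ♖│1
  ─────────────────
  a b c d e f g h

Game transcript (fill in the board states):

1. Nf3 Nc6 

  a b c d e f g h
  ─────────────────
8│♜ · ♝ ♛ ♚ ♝ ♞ ♜│8
7│♟ ♟ ♟ ♟ ♟ ♟ ♟ ♟│7
6│· · ♞ · · · · ·│6
5│· · · · · · · ·│5
4│· · · · · · · ·│4
3│· · · · · ♘ · ·│3
2│♙ ♙ ♙ ♙ ♙ ♙ ♙ ♙│2
1│♖ ♘ ♗ ♕ ♔ ♗ · ♖│1
  ─────────────────
  a b c d e f g h

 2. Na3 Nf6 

  a b c d e f g h
  ─────────────────
8│♜ · ♝ ♛ ♚ ♝ · ♜│8
7│♟ ♟ ♟ ♟ ♟ ♟ ♟ ♟│7
6│· · ♞ · · ♞ · ·│6
5│· · · · · · · ·│5
4│· · · · · · · ·│4
3│♘ · · · · ♘ · ·│3
2│♙ ♙ ♙ ♙ ♙ ♙ ♙ ♙│2
1│♖ · ♗ ♕ ♔ ♗ · ♖│1
  ─────────────────
  a b c d e f g h

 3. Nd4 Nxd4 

  a b c d e f g h
  ─────────────────
8│♜ · ♝ ♛ ♚ ♝ · ♜│8
7│♟ ♟ ♟ ♟ ♟ ♟ ♟ ♟│7
6│· · · · · ♞ · ·│6
5│· · · · · · · ·│5
4│· · · ♞ · · · ·│4
3│♘ · · · · · · ·│3
2│♙ ♙ ♙ ♙ ♙ ♙ ♙ ♙│2
1│♖ · ♗ ♕ ♔ ♗ · ♖│1
  ─────────────────
  a b c d e f g h

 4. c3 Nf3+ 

  a b c d e f g h
  ─────────────────
8│♜ · ♝ ♛ ♚ ♝ · ♜│8
7│♟ ♟ ♟ ♟ ♟ ♟ ♟ ♟│7
6│· · · · · ♞ · ·│6
5│· · · · · · · ·│5
4│· · · · · · · ·│4
3│♘ · ♙ · · ♞ · ·│3
2│♙ ♙ · ♙ ♙ ♙ ♙ ♙│2
1│♖ · ♗ ♕ ♔ ♗ · ♖│1
  ─────────────────
  a b c d e f g h

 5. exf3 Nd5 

  a b c d e f g h
  ─────────────────
8│♜ · ♝ ♛ ♚ ♝ · ♜│8
7│♟ ♟ ♟ ♟ ♟ ♟ ♟ ♟│7
6│· · · · · · · ·│6
5│· · · ♞ · · · ·│5
4│· · · · · · · ·│4
3│♘ · ♙ · · ♙ · ·│3
2│♙ ♙ · ♙ · ♙ ♙ ♙│2
1│♖ · ♗ ♕ ♔ ♗ · ♖│1
  ─────────────────
  a b c d e f g h



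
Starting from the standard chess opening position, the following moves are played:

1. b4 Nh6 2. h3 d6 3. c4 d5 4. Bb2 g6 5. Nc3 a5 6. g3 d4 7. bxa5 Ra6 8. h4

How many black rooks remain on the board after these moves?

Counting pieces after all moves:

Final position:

  a b c d e f g h
  ─────────────────
8│· ♞ ♝ ♛ ♚ ♝ · ♜│8
7│· ♟ ♟ · ♟ ♟ · ♟│7
6│♜ · · · · · ♟ ♞│6
5│♙ · · · · · · ·│5
4│· · ♙ ♟ · · · ♙│4
3│· · ♘ · · · ♙ ·│3
2│♙ ♗ · ♙ ♙ ♙ · ·│2
1│♖ · · ♕ ♔ ♗ ♘ ♖│1
  ─────────────────
  a b c d e f g h


2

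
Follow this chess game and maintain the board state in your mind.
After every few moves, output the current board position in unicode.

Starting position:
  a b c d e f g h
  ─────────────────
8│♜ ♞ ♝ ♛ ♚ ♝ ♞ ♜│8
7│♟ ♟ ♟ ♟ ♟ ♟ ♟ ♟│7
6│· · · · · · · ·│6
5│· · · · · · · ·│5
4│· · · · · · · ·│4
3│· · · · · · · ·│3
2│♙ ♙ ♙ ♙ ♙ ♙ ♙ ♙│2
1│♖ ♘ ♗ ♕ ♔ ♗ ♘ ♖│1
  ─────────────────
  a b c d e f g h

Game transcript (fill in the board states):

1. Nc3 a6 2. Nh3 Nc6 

  a b c d e f g h
  ─────────────────
8│♜ · ♝ ♛ ♚ ♝ ♞ ♜│8
7│· ♟ ♟ ♟ ♟ ♟ ♟ ♟│7
6│♟ · ♞ · · · · ·│6
5│· · · · · · · ·│5
4│· · · · · · · ·│4
3│· · ♘ · · · · ♘│3
2│♙ ♙ ♙ ♙ ♙ ♙ ♙ ♙│2
1│♖ · ♗ ♕ ♔ ♗ · ♖│1
  ─────────────────
  a b c d e f g h

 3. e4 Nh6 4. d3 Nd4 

  a b c d e f g h
  ─────────────────
8│♜ · ♝ ♛ ♚ ♝ · ♜│8
7│· ♟ ♟ ♟ ♟ ♟ ♟ ♟│7
6│♟ · · · · · · ♞│6
5│· · · · · · · ·│5
4│· · · ♞ ♙ · · ·│4
3│· · ♘ ♙ · · · ♘│3
2│♙ ♙ ♙ · · ♙ ♙ ♙│2
1│♖ · ♗ ♕ ♔ ♗ · ♖│1
  ─────────────────
  a b c d e f g h

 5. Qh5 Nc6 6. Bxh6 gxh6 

  a b c d e f g h
  ─────────────────
8│♜ · ♝ ♛ ♚ ♝ · ♜│8
7│· ♟ ♟ ♟ ♟ ♟ · ♟│7
6│♟ · ♞ · · · · ♟│6
5│· · · · · · · ♕│5
4│· · · · ♙ · · ·│4
3│· · ♘ ♙ · · · ♘│3
2│♙ ♙ ♙ · · ♙ ♙ ♙│2
1│♖ · · · ♔ ♗ · ♖│1
  ─────────────────
  a b c d e f g h

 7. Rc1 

  a b c d e f g h
  ─────────────────
8│♜ · ♝ ♛ ♚ ♝ · ♜│8
7│· ♟ ♟ ♟ ♟ ♟ · ♟│7
6│♟ · ♞ · · · · ♟│6
5│· · · · · · · ♕│5
4│· · · · ♙ · · ·│4
3│· · ♘ ♙ · · · ♘│3
2│♙ ♙ ♙ · · ♙ ♙ ♙│2
1│· · ♖ · ♔ ♗ · ♖│1
  ─────────────────
  a b c d e f g h


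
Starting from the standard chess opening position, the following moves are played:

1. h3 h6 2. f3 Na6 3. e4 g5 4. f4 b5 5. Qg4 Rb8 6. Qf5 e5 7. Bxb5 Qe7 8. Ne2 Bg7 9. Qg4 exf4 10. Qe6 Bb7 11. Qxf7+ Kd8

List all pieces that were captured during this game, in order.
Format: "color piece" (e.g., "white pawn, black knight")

Tracking captures:
  Bxb5: captured black pawn
  exf4: captured white pawn
  Qxf7+: captured black pawn

black pawn, white pawn, black pawn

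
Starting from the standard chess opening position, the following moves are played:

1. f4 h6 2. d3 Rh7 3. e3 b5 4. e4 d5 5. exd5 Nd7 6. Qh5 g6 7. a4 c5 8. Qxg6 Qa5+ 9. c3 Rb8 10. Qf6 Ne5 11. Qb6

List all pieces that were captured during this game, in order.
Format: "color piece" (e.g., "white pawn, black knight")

Tracking captures:
  exd5: captured black pawn
  Qxg6: captured black pawn

black pawn, black pawn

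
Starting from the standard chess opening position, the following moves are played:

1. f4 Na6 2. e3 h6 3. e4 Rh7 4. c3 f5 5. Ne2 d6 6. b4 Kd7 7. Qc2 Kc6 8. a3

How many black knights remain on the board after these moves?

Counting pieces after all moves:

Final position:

  a b c d e f g h
  ─────────────────
8│♜ · ♝ ♛ · ♝ ♞ ·│8
7│♟ ♟ ♟ · ♟ · ♟ ♜│7
6│♞ · ♚ ♟ · · · ♟│6
5│· · · · · ♟ · ·│5
4│· ♙ · · ♙ ♙ · ·│4
3│♙ · ♙ · · · · ·│3
2│· · ♕ ♙ ♘ · ♙ ♙│2
1│♖ ♘ ♗ · ♔ ♗ · ♖│1
  ─────────────────
  a b c d e f g h


2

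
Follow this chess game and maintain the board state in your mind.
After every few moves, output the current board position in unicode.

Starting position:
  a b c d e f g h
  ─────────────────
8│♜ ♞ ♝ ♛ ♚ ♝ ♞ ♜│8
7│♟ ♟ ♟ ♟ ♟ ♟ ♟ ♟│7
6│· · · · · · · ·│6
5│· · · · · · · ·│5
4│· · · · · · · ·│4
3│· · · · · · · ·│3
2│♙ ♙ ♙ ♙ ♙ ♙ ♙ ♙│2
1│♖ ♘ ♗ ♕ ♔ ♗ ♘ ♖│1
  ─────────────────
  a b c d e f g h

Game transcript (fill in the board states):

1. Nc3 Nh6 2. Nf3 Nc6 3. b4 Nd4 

  a b c d e f g h
  ─────────────────
8│♜ · ♝ ♛ ♚ ♝ · ♜│8
7│♟ ♟ ♟ ♟ ♟ ♟ ♟ ♟│7
6│· · · · · · · ♞│6
5│· · · · · · · ·│5
4│· ♙ · ♞ · · · ·│4
3│· · ♘ · · ♘ · ·│3
2│♙ · ♙ ♙ ♙ ♙ ♙ ♙│2
1│♖ · ♗ ♕ ♔ ♗ · ♖│1
  ─────────────────
  a b c d e f g h

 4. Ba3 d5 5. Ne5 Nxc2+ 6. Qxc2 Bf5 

  a b c d e f g h
  ─────────────────
8│♜ · · ♛ ♚ ♝ · ♜│8
7│♟ ♟ ♟ · ♟ ♟ ♟ ♟│7
6│· · · · · · · ♞│6
5│· · · ♟ ♘ ♝ · ·│5
4│· ♙ · · · · · ·│4
3│♗ · ♘ · · · · ·│3
2│♙ · ♕ ♙ ♙ ♙ ♙ ♙│2
1│♖ · · · ♔ ♗ · ♖│1
  ─────────────────
  a b c d e f g h

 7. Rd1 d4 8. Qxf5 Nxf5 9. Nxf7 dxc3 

  a b c d e f g h
  ─────────────────
8│♜ · · ♛ ♚ ♝ · ♜│8
7│♟ ♟ ♟ · ♟ ♘ ♟ ♟│7
6│· · · · · · · ·│6
5│· · · · · ♞ · ·│5
4│· ♙ · · · · · ·│4
3│♗ · ♟ · · · · ·│3
2│♙ · · ♙ ♙ ♙ ♙ ♙│2
1│· · · ♖ ♔ ♗ · ♖│1
  ─────────────────
  a b c d e f g h

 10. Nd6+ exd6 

  a b c d e f g h
  ─────────────────
8│♜ · · ♛ ♚ ♝ · ♜│8
7│♟ ♟ ♟ · · · ♟ ♟│7
6│· · · ♟ · · · ·│6
5│· · · · · ♞ · ·│5
4│· ♙ · · · · · ·│4
3│♗ · ♟ · · · · ·│3
2│♙ · · ♙ ♙ ♙ ♙ ♙│2
1│· · · ♖ ♔ ♗ · ♖│1
  ─────────────────
  a b c d e f g h


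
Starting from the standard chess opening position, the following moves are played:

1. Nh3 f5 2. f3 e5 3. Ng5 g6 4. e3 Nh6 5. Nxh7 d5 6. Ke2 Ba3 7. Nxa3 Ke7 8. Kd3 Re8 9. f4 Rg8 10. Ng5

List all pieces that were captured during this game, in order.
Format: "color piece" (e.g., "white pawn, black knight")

Tracking captures:
  Nxh7: captured black pawn
  Nxa3: captured black bishop

black pawn, black bishop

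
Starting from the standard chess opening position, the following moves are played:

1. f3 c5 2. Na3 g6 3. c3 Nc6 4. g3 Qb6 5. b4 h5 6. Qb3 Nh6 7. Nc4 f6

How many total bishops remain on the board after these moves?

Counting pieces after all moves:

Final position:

  a b c d e f g h
  ─────────────────
8│♜ · ♝ · ♚ ♝ · ♜│8
7│♟ ♟ · ♟ ♟ · · ·│7
6│· ♛ ♞ · · ♟ ♟ ♞│6
5│· · ♟ · · · · ♟│5
4│· ♙ ♘ · · · · ·│4
3│· ♕ ♙ · · ♙ ♙ ·│3
2│♙ · · ♙ ♙ · · ♙│2
1│♖ · ♗ · ♔ ♗ ♘ ♖│1
  ─────────────────
  a b c d e f g h


4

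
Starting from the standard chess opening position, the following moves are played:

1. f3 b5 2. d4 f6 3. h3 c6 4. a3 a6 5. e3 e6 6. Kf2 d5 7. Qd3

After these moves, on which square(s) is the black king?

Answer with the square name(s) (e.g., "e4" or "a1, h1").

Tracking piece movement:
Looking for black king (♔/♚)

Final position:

  a b c d e f g h
  ─────────────────
8│♜ ♞ ♝ ♛ ♚ ♝ ♞ ♜│8
7│· · · · · · ♟ ♟│7
6│♟ · ♟ · ♟ ♟ · ·│6
5│· ♟ · ♟ · · · ·│5
4│· · · ♙ · · · ·│4
3│♙ · · ♕ ♙ ♙ · ♙│3
2│· ♙ ♙ · · ♔ ♙ ·│2
1│♖ ♘ ♗ · · ♗ ♘ ♖│1
  ─────────────────
  a b c d e f g h


e8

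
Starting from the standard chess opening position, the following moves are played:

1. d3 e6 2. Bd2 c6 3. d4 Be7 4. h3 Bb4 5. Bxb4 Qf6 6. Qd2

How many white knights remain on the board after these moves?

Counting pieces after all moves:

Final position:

  a b c d e f g h
  ─────────────────
8│♜ ♞ ♝ · ♚ · ♞ ♜│8
7│♟ ♟ · ♟ · ♟ ♟ ♟│7
6│· · ♟ · ♟ ♛ · ·│6
5│· · · · · · · ·│5
4│· ♗ · ♙ · · · ·│4
3│· · · · · · · ♙│3
2│♙ ♙ ♙ ♕ ♙ ♙ ♙ ·│2
1│♖ ♘ · · ♔ ♗ ♘ ♖│1
  ─────────────────
  a b c d e f g h


2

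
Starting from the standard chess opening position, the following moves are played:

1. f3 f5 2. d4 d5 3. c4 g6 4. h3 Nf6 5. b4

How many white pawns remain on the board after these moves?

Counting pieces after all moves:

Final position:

  a b c d e f g h
  ─────────────────
8│♜ ♞ ♝ ♛ ♚ ♝ · ♜│8
7│♟ ♟ ♟ · ♟ · · ♟│7
6│· · · · · ♞ ♟ ·│6
5│· · · ♟ · ♟ · ·│5
4│· ♙ ♙ ♙ · · · ·│4
3│· · · · · ♙ · ♙│3
2│♙ · · · ♙ · ♙ ·│2
1│♖ ♘ ♗ ♕ ♔ ♗ ♘ ♖│1
  ─────────────────
  a b c d e f g h


8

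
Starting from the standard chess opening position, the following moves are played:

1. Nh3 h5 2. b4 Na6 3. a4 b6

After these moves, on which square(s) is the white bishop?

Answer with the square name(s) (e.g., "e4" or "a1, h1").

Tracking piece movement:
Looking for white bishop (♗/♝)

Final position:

  a b c d e f g h
  ─────────────────
8│♜ · ♝ ♛ ♚ ♝ ♞ ♜│8
7│♟ · ♟ ♟ ♟ ♟ ♟ ·│7
6│♞ ♟ · · · · · ·│6
5│· · · · · · · ♟│5
4│♙ ♙ · · · · · ·│4
3│· · · · · · · ♘│3
2│· · ♙ ♙ ♙ ♙ ♙ ♙│2
1│♖ ♘ ♗ ♕ ♔ ♗ · ♖│1
  ─────────────────
  a b c d e f g h


c1, f1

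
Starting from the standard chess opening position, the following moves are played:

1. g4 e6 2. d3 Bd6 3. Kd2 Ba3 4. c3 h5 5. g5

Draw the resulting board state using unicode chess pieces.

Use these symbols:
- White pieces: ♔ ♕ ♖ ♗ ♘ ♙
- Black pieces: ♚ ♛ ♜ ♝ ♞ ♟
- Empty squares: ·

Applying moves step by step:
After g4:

♜ ♞ ♝ ♛ ♚ ♝ ♞ ♜
♟ ♟ ♟ ♟ ♟ ♟ ♟ ♟
· · · · · · · ·
· · · · · · · ·
· · · · · · ♙ ·
· · · · · · · ·
♙ ♙ ♙ ♙ ♙ ♙ · ♙
♖ ♘ ♗ ♕ ♔ ♗ ♘ ♖


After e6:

♜ ♞ ♝ ♛ ♚ ♝ ♞ ♜
♟ ♟ ♟ ♟ · ♟ ♟ ♟
· · · · ♟ · · ·
· · · · · · · ·
· · · · · · ♙ ·
· · · · · · · ·
♙ ♙ ♙ ♙ ♙ ♙ · ♙
♖ ♘ ♗ ♕ ♔ ♗ ♘ ♖


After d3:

♜ ♞ ♝ ♛ ♚ ♝ ♞ ♜
♟ ♟ ♟ ♟ · ♟ ♟ ♟
· · · · ♟ · · ·
· · · · · · · ·
· · · · · · ♙ ·
· · · ♙ · · · ·
♙ ♙ ♙ · ♙ ♙ · ♙
♖ ♘ ♗ ♕ ♔ ♗ ♘ ♖


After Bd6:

♜ ♞ ♝ ♛ ♚ · ♞ ♜
♟ ♟ ♟ ♟ · ♟ ♟ ♟
· · · ♝ ♟ · · ·
· · · · · · · ·
· · · · · · ♙ ·
· · · ♙ · · · ·
♙ ♙ ♙ · ♙ ♙ · ♙
♖ ♘ ♗ ♕ ♔ ♗ ♘ ♖


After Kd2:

♜ ♞ ♝ ♛ ♚ · ♞ ♜
♟ ♟ ♟ ♟ · ♟ ♟ ♟
· · · ♝ ♟ · · ·
· · · · · · · ·
· · · · · · ♙ ·
· · · ♙ · · · ·
♙ ♙ ♙ ♔ ♙ ♙ · ♙
♖ ♘ ♗ ♕ · ♗ ♘ ♖


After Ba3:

♜ ♞ ♝ ♛ ♚ · ♞ ♜
♟ ♟ ♟ ♟ · ♟ ♟ ♟
· · · · ♟ · · ·
· · · · · · · ·
· · · · · · ♙ ·
♝ · · ♙ · · · ·
♙ ♙ ♙ ♔ ♙ ♙ · ♙
♖ ♘ ♗ ♕ · ♗ ♘ ♖


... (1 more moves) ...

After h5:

♜ ♞ ♝ ♛ ♚ · ♞ ♜
♟ ♟ ♟ ♟ · ♟ ♟ ·
· · · · ♟ · · ·
· · · · · · · ♟
· · · · · · ♙ ·
♝ · ♙ ♙ · · · ·
♙ ♙ · ♔ ♙ ♙ · ♙
♖ ♘ ♗ ♕ · ♗ ♘ ♖


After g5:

♜ ♞ ♝ ♛ ♚ · ♞ ♜
♟ ♟ ♟ ♟ · ♟ ♟ ·
· · · · ♟ · · ·
· · · · · · ♙ ♟
· · · · · · · ·
♝ · ♙ ♙ · · · ·
♙ ♙ · ♔ ♙ ♙ · ♙
♖ ♘ ♗ ♕ · ♗ ♘ ♖



  a b c d e f g h
  ─────────────────
8│♜ ♞ ♝ ♛ ♚ · ♞ ♜│8
7│♟ ♟ ♟ ♟ · ♟ ♟ ·│7
6│· · · · ♟ · · ·│6
5│· · · · · · ♙ ♟│5
4│· · · · · · · ·│4
3│♝ · ♙ ♙ · · · ·│3
2│♙ ♙ · ♔ ♙ ♙ · ♙│2
1│♖ ♘ ♗ ♕ · ♗ ♘ ♖│1
  ─────────────────
  a b c d e f g h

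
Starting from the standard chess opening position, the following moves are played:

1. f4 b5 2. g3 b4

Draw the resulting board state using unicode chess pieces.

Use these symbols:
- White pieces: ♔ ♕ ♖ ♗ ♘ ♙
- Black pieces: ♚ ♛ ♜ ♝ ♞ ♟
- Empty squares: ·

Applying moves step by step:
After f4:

♜ ♞ ♝ ♛ ♚ ♝ ♞ ♜
♟ ♟ ♟ ♟ ♟ ♟ ♟ ♟
· · · · · · · ·
· · · · · · · ·
· · · · · ♙ · ·
· · · · · · · ·
♙ ♙ ♙ ♙ ♙ · ♙ ♙
♖ ♘ ♗ ♕ ♔ ♗ ♘ ♖


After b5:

♜ ♞ ♝ ♛ ♚ ♝ ♞ ♜
♟ · ♟ ♟ ♟ ♟ ♟ ♟
· · · · · · · ·
· ♟ · · · · · ·
· · · · · ♙ · ·
· · · · · · · ·
♙ ♙ ♙ ♙ ♙ · ♙ ♙
♖ ♘ ♗ ♕ ♔ ♗ ♘ ♖


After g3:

♜ ♞ ♝ ♛ ♚ ♝ ♞ ♜
♟ · ♟ ♟ ♟ ♟ ♟ ♟
· · · · · · · ·
· ♟ · · · · · ·
· · · · · ♙ · ·
· · · · · · ♙ ·
♙ ♙ ♙ ♙ ♙ · · ♙
♖ ♘ ♗ ♕ ♔ ♗ ♘ ♖


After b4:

♜ ♞ ♝ ♛ ♚ ♝ ♞ ♜
♟ · ♟ ♟ ♟ ♟ ♟ ♟
· · · · · · · ·
· · · · · · · ·
· ♟ · · · ♙ · ·
· · · · · · ♙ ·
♙ ♙ ♙ ♙ ♙ · · ♙
♖ ♘ ♗ ♕ ♔ ♗ ♘ ♖



  a b c d e f g h
  ─────────────────
8│♜ ♞ ♝ ♛ ♚ ♝ ♞ ♜│8
7│♟ · ♟ ♟ ♟ ♟ ♟ ♟│7
6│· · · · · · · ·│6
5│· · · · · · · ·│5
4│· ♟ · · · ♙ · ·│4
3│· · · · · · ♙ ·│3
2│♙ ♙ ♙ ♙ ♙ · · ♙│2
1│♖ ♘ ♗ ♕ ♔ ♗ ♘ ♖│1
  ─────────────────
  a b c d e f g h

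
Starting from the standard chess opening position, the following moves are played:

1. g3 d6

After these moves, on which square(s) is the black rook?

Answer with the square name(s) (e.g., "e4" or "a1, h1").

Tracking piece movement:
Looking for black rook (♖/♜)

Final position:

  a b c d e f g h
  ─────────────────
8│♜ ♞ ♝ ♛ ♚ ♝ ♞ ♜│8
7│♟ ♟ ♟ · ♟ ♟ ♟ ♟│7
6│· · · ♟ · · · ·│6
5│· · · · · · · ·│5
4│· · · · · · · ·│4
3│· · · · · · ♙ ·│3
2│♙ ♙ ♙ ♙ ♙ ♙ · ♙│2
1│♖ ♘ ♗ ♕ ♔ ♗ ♘ ♖│1
  ─────────────────
  a b c d e f g h


a8, h8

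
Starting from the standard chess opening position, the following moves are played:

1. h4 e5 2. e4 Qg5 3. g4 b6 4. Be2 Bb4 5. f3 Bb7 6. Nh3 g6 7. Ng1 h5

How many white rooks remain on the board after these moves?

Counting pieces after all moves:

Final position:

  a b c d e f g h
  ─────────────────
8│♜ ♞ · · ♚ · ♞ ♜│8
7│♟ ♝ ♟ ♟ · ♟ · ·│7
6│· ♟ · · · · ♟ ·│6
5│· · · · ♟ · ♛ ♟│5
4│· ♝ · · ♙ · ♙ ♙│4
3│· · · · · ♙ · ·│3
2│♙ ♙ ♙ ♙ ♗ · · ·│2
1│♖ ♘ ♗ ♕ ♔ · ♘ ♖│1
  ─────────────────
  a b c d e f g h


2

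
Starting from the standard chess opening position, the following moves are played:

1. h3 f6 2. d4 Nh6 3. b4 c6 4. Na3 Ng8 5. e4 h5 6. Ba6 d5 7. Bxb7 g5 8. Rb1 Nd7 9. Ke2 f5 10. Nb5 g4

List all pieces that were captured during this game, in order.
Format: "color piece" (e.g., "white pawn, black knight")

Tracking captures:
  Bxb7: captured black pawn

black pawn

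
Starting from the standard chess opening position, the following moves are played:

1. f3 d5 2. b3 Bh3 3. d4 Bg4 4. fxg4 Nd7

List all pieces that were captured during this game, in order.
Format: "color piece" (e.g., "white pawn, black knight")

Tracking captures:
  fxg4: captured black bishop

black bishop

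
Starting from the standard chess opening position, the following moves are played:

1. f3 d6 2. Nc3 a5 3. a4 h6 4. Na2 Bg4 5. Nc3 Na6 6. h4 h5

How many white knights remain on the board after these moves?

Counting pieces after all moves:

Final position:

  a b c d e f g h
  ─────────────────
8│♜ · · ♛ ♚ ♝ ♞ ♜│8
7│· ♟ ♟ · ♟ ♟ ♟ ·│7
6│♞ · · ♟ · · · ·│6
5│♟ · · · · · · ♟│5
4│♙ · · · · · ♝ ♙│4
3│· · ♘ · · ♙ · ·│3
2│· ♙ ♙ ♙ ♙ · ♙ ·│2
1│♖ · ♗ ♕ ♔ ♗ ♘ ♖│1
  ─────────────────
  a b c d e f g h


2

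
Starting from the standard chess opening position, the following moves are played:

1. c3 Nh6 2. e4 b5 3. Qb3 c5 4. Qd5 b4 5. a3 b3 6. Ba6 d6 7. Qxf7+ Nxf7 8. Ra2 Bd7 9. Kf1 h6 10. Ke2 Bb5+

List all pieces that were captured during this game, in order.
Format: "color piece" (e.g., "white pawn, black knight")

Tracking captures:
  Qxf7+: captured black pawn
  Nxf7: captured white queen

black pawn, white queen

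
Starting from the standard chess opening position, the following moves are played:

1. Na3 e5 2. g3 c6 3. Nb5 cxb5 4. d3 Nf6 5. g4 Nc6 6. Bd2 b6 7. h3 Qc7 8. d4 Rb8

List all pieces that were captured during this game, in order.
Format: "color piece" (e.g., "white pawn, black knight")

Tracking captures:
  cxb5: captured white knight

white knight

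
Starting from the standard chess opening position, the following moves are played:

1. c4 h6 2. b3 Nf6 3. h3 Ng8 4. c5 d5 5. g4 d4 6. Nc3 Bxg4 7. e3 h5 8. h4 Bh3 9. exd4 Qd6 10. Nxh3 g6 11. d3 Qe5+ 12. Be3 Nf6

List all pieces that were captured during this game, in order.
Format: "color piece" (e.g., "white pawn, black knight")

Tracking captures:
  Bxg4: captured white pawn
  exd4: captured black pawn
  Nxh3: captured black bishop

white pawn, black pawn, black bishop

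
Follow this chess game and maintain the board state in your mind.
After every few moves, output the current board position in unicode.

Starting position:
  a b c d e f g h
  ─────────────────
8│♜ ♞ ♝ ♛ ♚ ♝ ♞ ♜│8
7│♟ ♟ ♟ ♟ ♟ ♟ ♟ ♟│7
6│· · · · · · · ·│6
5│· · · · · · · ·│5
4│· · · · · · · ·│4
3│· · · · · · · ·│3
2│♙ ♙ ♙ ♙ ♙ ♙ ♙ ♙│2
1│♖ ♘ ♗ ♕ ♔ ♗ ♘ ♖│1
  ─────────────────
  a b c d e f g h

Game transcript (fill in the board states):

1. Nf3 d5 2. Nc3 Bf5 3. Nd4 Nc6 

  a b c d e f g h
  ─────────────────
8│♜ · · ♛ ♚ ♝ ♞ ♜│8
7│♟ ♟ ♟ · ♟ ♟ ♟ ♟│7
6│· · ♞ · · · · ·│6
5│· · · ♟ · ♝ · ·│5
4│· · · ♘ · · · ·│4
3│· · ♘ · · · · ·│3
2│♙ ♙ ♙ ♙ ♙ ♙ ♙ ♙│2
1│♖ · ♗ ♕ ♔ ♗ · ♖│1
  ─────────────────
  a b c d e f g h

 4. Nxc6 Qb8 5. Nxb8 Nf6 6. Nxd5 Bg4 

  a b c d e f g h
  ─────────────────
8│♜ ♘ · · ♚ ♝ · ♜│8
7│♟ ♟ ♟ · ♟ ♟ ♟ ♟│7
6│· · · · · ♞ · ·│6
5│· · · ♘ · · · ·│5
4│· · · · · · ♝ ·│4
3│· · · · · · · ·│3
2│♙ ♙ ♙ ♙ ♙ ♙ ♙ ♙│2
1│♖ · ♗ ♕ ♔ ♗ · ♖│1
  ─────────────────
  a b c d e f g h

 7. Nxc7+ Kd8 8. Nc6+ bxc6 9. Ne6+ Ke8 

  a b c d e f g h
  ─────────────────
8│♜ · · · ♚ ♝ · ♜│8
7│♟ · · · ♟ ♟ ♟ ♟│7
6│· · ♟ · ♘ ♞ · ·│6
5│· · · · · · · ·│5
4│· · · · · · ♝ ·│4
3│· · · · · · · ·│3
2│♙ ♙ ♙ ♙ ♙ ♙ ♙ ♙│2
1│♖ · ♗ ♕ ♔ ♗ · ♖│1
  ─────────────────
  a b c d e f g h

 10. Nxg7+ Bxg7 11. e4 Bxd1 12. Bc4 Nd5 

  a b c d e f g h
  ─────────────────
8│♜ · · · ♚ · · ♜│8
7│♟ · · · ♟ ♟ ♝ ♟│7
6│· · ♟ · · · · ·│6
5│· · · ♞ · · · ·│5
4│· · ♗ · ♙ · · ·│4
3│· · · · · · · ·│3
2│♙ ♙ ♙ ♙ · ♙ ♙ ♙│2
1│♖ · ♗ ♝ ♔ · · ♖│1
  ─────────────────
  a b c d e f g h

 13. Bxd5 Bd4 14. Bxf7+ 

  a b c d e f g h
  ─────────────────
8│♜ · · · ♚ · · ♜│8
7│♟ · · · ♟ ♗ · ♟│7
6│· · ♟ · · · · ·│6
5│· · · · · · · ·│5
4│· · · ♝ ♙ · · ·│4
3│· · · · · · · ·│3
2│♙ ♙ ♙ ♙ · ♙ ♙ ♙│2
1│♖ · ♗ ♝ ♔ · · ♖│1
  ─────────────────
  a b c d e f g h


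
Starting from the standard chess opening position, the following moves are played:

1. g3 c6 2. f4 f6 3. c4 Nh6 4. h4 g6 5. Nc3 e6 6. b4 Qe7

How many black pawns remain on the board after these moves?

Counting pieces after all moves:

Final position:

  a b c d e f g h
  ─────────────────
8│♜ ♞ ♝ · ♚ ♝ · ♜│8
7│♟ ♟ · ♟ ♛ · · ♟│7
6│· · ♟ · ♟ ♟ ♟ ♞│6
5│· · · · · · · ·│5
4│· ♙ ♙ · · ♙ · ♙│4
3│· · ♘ · · · ♙ ·│3
2│♙ · · ♙ ♙ · · ·│2
1│♖ · ♗ ♕ ♔ ♗ ♘ ♖│1
  ─────────────────
  a b c d e f g h


8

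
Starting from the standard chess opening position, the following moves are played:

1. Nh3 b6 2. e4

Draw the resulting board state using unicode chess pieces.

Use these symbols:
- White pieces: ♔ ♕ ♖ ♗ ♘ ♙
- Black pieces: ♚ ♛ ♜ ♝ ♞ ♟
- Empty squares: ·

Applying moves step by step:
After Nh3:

♜ ♞ ♝ ♛ ♚ ♝ ♞ ♜
♟ ♟ ♟ ♟ ♟ ♟ ♟ ♟
· · · · · · · ·
· · · · · · · ·
· · · · · · · ·
· · · · · · · ♘
♙ ♙ ♙ ♙ ♙ ♙ ♙ ♙
♖ ♘ ♗ ♕ ♔ ♗ · ♖


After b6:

♜ ♞ ♝ ♛ ♚ ♝ ♞ ♜
♟ · ♟ ♟ ♟ ♟ ♟ ♟
· ♟ · · · · · ·
· · · · · · · ·
· · · · · · · ·
· · · · · · · ♘
♙ ♙ ♙ ♙ ♙ ♙ ♙ ♙
♖ ♘ ♗ ♕ ♔ ♗ · ♖


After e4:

♜ ♞ ♝ ♛ ♚ ♝ ♞ ♜
♟ · ♟ ♟ ♟ ♟ ♟ ♟
· ♟ · · · · · ·
· · · · · · · ·
· · · · ♙ · · ·
· · · · · · · ♘
♙ ♙ ♙ ♙ · ♙ ♙ ♙
♖ ♘ ♗ ♕ ♔ ♗ · ♖



  a b c d e f g h
  ─────────────────
8│♜ ♞ ♝ ♛ ♚ ♝ ♞ ♜│8
7│♟ · ♟ ♟ ♟ ♟ ♟ ♟│7
6│· ♟ · · · · · ·│6
5│· · · · · · · ·│5
4│· · · · ♙ · · ·│4
3│· · · · · · · ♘│3
2│♙ ♙ ♙ ♙ · ♙ ♙ ♙│2
1│♖ ♘ ♗ ♕ ♔ ♗ · ♖│1
  ─────────────────
  a b c d e f g h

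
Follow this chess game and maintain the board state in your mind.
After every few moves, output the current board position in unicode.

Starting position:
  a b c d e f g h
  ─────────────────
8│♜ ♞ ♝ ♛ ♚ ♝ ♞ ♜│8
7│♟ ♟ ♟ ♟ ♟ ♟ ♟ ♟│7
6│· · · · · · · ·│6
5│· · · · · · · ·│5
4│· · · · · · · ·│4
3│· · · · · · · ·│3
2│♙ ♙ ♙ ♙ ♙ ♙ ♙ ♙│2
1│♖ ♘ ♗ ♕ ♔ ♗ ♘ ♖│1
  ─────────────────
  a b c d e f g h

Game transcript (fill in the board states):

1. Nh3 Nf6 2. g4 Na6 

  a b c d e f g h
  ─────────────────
8│♜ · ♝ ♛ ♚ ♝ · ♜│8
7│♟ ♟ ♟ ♟ ♟ ♟ ♟ ♟│7
6│♞ · · · · ♞ · ·│6
5│· · · · · · · ·│5
4│· · · · · · ♙ ·│4
3│· · · · · · · ♘│3
2│♙ ♙ ♙ ♙ ♙ ♙ · ♙│2
1│♖ ♘ ♗ ♕ ♔ ♗ · ♖│1
  ─────────────────
  a b c d e f g h

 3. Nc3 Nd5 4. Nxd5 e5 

  a b c d e f g h
  ─────────────────
8│♜ · ♝ ♛ ♚ ♝ · ♜│8
7│♟ ♟ ♟ ♟ · ♟ ♟ ♟│7
6│♞ · · · · · · ·│6
5│· · · ♘ ♟ · · ·│5
4│· · · · · · ♙ ·│4
3│· · · · · · · ♘│3
2│♙ ♙ ♙ ♙ ♙ ♙ · ♙│2
1│♖ · ♗ ♕ ♔ ♗ · ♖│1
  ─────────────────
  a b c d e f g h

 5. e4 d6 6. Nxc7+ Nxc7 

  a b c d e f g h
  ─────────────────
8│♜ · ♝ ♛ ♚ ♝ · ♜│8
7│♟ ♟ ♞ · · ♟ ♟ ♟│7
6│· · · ♟ · · · ·│6
5│· · · · ♟ · · ·│5
4│· · · · ♙ · ♙ ·│4
3│· · · · · · · ♘│3
2│♙ ♙ ♙ ♙ · ♙ · ♙│2
1│♖ · ♗ ♕ ♔ ♗ · ♖│1
  ─────────────────
  a b c d e f g h

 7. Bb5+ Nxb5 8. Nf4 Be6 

  a b c d e f g h
  ─────────────────
8│♜ · · ♛ ♚ ♝ · ♜│8
7│♟ ♟ · · · ♟ ♟ ♟│7
6│· · · ♟ ♝ · · ·│6
5│· ♞ · · ♟ · · ·│5
4│· · · · ♙ ♘ ♙ ·│4
3│· · · · · · · ·│3
2│♙ ♙ ♙ ♙ · ♙ · ♙│2
1│♖ · ♗ ♕ ♔ · · ♖│1
  ─────────────────
  a b c d e f g h

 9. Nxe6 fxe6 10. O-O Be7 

  a b c d e f g h
  ─────────────────
8│♜ · · ♛ ♚ · · ♜│8
7│♟ ♟ · · ♝ · ♟ ♟│7
6│· · · ♟ ♟ · · ·│6
5│· ♞ · · ♟ · · ·│5
4│· · · · ♙ · ♙ ·│4
3│· · · · · · · ·│3
2│♙ ♙ ♙ ♙ · ♙ · ♙│2
1│♖ · ♗ ♕ · ♖ ♔ ·│1
  ─────────────────
  a b c d e f g h



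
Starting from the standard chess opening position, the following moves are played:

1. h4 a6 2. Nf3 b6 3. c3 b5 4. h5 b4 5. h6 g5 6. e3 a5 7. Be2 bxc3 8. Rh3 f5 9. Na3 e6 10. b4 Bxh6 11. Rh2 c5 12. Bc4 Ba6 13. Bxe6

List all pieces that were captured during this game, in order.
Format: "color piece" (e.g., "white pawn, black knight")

Tracking captures:
  bxc3: captured white pawn
  Bxh6: captured white pawn
  Bxe6: captured black pawn

white pawn, white pawn, black pawn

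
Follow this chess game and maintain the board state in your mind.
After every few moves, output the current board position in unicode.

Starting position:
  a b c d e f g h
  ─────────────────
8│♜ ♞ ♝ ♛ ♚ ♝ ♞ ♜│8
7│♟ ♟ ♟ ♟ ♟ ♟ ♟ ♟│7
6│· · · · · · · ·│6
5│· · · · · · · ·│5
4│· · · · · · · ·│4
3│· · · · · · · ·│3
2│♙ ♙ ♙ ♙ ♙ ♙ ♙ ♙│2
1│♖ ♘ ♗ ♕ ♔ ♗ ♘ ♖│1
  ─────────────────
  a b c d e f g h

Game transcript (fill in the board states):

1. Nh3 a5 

  a b c d e f g h
  ─────────────────
8│♜ ♞ ♝ ♛ ♚ ♝ ♞ ♜│8
7│· ♟ ♟ ♟ ♟ ♟ ♟ ♟│7
6│· · · · · · · ·│6
5│♟ · · · · · · ·│5
4│· · · · · · · ·│4
3│· · · · · · · ♘│3
2│♙ ♙ ♙ ♙ ♙ ♙ ♙ ♙│2
1│♖ ♘ ♗ ♕ ♔ ♗ · ♖│1
  ─────────────────
  a b c d e f g h

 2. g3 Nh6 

  a b c d e f g h
  ─────────────────
8│♜ ♞ ♝ ♛ ♚ ♝ · ♜│8
7│· ♟ ♟ ♟ ♟ ♟ ♟ ♟│7
6│· · · · · · · ♞│6
5│♟ · · · · · · ·│5
4│· · · · · · · ·│4
3│· · · · · · ♙ ♘│3
2│♙ ♙ ♙ ♙ ♙ ♙ · ♙│2
1│♖ ♘ ♗ ♕ ♔ ♗ · ♖│1
  ─────────────────
  a b c d e f g h

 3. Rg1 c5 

  a b c d e f g h
  ─────────────────
8│♜ ♞ ♝ ♛ ♚ ♝ · ♜│8
7│· ♟ · ♟ ♟ ♟ ♟ ♟│7
6│· · · · · · · ♞│6
5│♟ · ♟ · · · · ·│5
4│· · · · · · · ·│4
3│· · · · · · ♙ ♘│3
2│♙ ♙ ♙ ♙ ♙ ♙ · ♙│2
1│♖ ♘ ♗ ♕ ♔ ♗ ♖ ·│1
  ─────────────────
  a b c d e f g h



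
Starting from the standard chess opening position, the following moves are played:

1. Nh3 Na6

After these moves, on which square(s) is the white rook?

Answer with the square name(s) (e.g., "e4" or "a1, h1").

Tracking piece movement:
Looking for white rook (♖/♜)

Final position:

  a b c d e f g h
  ─────────────────
8│♜ · ♝ ♛ ♚ ♝ ♞ ♜│8
7│♟ ♟ ♟ ♟ ♟ ♟ ♟ ♟│7
6│♞ · · · · · · ·│6
5│· · · · · · · ·│5
4│· · · · · · · ·│4
3│· · · · · · · ♘│3
2│♙ ♙ ♙ ♙ ♙ ♙ ♙ ♙│2
1│♖ ♘ ♗ ♕ ♔ ♗ · ♖│1
  ─────────────────
  a b c d e f g h


a1, h1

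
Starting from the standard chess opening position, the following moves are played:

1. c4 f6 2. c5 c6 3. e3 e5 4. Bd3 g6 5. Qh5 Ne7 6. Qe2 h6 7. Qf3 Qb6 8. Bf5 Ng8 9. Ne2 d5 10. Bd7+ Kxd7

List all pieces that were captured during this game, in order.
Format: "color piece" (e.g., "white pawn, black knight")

Tracking captures:
  Kxd7: captured white bishop

white bishop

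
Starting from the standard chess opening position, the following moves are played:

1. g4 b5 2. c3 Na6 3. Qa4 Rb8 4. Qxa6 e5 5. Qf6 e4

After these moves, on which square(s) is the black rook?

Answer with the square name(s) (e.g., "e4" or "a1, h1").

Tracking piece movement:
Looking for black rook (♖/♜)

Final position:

  a b c d e f g h
  ─────────────────
8│· ♜ ♝ ♛ ♚ ♝ ♞ ♜│8
7│♟ · ♟ ♟ · ♟ ♟ ♟│7
6│· · · · · ♕ · ·│6
5│· ♟ · · · · · ·│5
4│· · · · ♟ · ♙ ·│4
3│· · ♙ · · · · ·│3
2│♙ ♙ · ♙ ♙ ♙ · ♙│2
1│♖ ♘ ♗ · ♔ ♗ ♘ ♖│1
  ─────────────────
  a b c d e f g h


b8, h8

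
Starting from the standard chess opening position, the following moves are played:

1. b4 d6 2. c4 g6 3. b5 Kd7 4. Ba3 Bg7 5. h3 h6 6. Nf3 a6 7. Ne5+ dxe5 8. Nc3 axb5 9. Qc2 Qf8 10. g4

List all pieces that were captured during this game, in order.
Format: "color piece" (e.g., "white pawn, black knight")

Tracking captures:
  dxe5: captured white knight
  axb5: captured white pawn

white knight, white pawn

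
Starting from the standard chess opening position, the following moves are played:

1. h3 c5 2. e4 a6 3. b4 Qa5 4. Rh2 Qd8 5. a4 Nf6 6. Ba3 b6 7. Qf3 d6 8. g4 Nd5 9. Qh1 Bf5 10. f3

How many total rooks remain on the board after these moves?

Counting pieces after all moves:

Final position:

  a b c d e f g h
  ─────────────────
8│♜ ♞ · ♛ ♚ ♝ · ♜│8
7│· · · · ♟ ♟ ♟ ♟│7
6│♟ ♟ · ♟ · · · ·│6
5│· · ♟ ♞ · ♝ · ·│5
4│♙ ♙ · · ♙ · ♙ ·│4
3│♗ · · · · ♙ · ♙│3
2│· · ♙ ♙ · · · ♖│2
1│♖ ♘ · · ♔ ♗ ♘ ♕│1
  ─────────────────
  a b c d e f g h


4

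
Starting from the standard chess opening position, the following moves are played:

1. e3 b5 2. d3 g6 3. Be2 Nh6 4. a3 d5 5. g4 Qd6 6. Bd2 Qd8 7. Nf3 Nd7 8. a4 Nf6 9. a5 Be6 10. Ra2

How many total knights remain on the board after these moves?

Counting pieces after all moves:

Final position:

  a b c d e f g h
  ─────────────────
8│♜ · · ♛ ♚ ♝ · ♜│8
7│♟ · ♟ · ♟ ♟ · ♟│7
6│· · · · ♝ ♞ ♟ ♞│6
5│♙ ♟ · ♟ · · · ·│5
4│· · · · · · ♙ ·│4
3│· · · ♙ ♙ ♘ · ·│3
2│♖ ♙ ♙ ♗ ♗ ♙ · ♙│2
1│· ♘ · ♕ ♔ · · ♖│1
  ─────────────────
  a b c d e f g h


4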